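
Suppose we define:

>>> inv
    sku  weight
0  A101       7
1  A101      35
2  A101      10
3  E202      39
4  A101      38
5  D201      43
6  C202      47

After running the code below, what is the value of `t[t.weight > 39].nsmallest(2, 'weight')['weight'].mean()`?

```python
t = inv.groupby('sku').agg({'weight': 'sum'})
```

group by sku, sum of weight:
      weight
sku         
A101      90
C202      47
D201      43
E202      39
filter rows where weight > 39:
      weight
sku         
A101      90
C202      47
D201      43
take 2 rows with smallest weight:
      weight
sku         
D201      43
C202      47
mean of column 'weight' → 45.0

45.0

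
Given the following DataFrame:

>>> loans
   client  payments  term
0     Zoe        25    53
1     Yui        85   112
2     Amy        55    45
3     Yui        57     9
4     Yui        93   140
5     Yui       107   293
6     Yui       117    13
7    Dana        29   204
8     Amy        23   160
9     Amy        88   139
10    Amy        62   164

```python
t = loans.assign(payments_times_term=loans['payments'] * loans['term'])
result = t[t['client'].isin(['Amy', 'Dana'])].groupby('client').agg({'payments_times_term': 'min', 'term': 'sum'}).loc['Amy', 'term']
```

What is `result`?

add column payments_times_term = loans['payments'] * loans['term']:
   client  payments  term  payments_times_term
0     Zoe        25    53                 1325
1     Yui        85   112                 9520
2     Amy        55    45                 2475
3     Yui        57     9                  513
4     Yui        93   140                13020
5     Yui       107   293                31351
6     Yui       117    13                 1521
7    Dana        29   204                 5916
8     Amy        23   160                 3680
9     Amy        88   139                12232
10    Amy        62   164                10168
filter rows where client in ['Amy', 'Dana']:
   client  payments  term  payments_times_term
2     Amy        55    45                 2475
7    Dana        29   204                 5916
8     Amy        23   160                 3680
9     Amy        88   139                12232
10    Amy        62   164                10168
group by client: min(payments_times_term), sum(term):
        payments_times_term  term
client                           
Amy                    2475   508
Dana                   5916   204
Reading off the value at row 'Amy', column 'term', we get 508.

508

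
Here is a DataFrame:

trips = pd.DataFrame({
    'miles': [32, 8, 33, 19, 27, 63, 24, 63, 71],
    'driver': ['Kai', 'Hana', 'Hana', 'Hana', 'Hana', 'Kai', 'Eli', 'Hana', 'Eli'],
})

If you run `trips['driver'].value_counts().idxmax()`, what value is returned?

value_counts of driver:
driver
Hana    5
Kai     2
Eli     2
Name: count, dtype: int64

Hana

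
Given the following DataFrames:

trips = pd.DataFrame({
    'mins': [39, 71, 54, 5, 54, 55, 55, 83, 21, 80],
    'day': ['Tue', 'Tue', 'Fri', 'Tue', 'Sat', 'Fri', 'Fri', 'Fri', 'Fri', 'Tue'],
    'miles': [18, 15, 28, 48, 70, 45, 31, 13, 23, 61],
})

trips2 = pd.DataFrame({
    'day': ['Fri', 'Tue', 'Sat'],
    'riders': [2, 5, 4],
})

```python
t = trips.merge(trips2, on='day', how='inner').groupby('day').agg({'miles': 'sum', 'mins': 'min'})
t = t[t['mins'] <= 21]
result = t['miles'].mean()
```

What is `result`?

141.0

merge on 'day' (how='inner') → 10 rows:
   mins  day  miles  riders
0    39  Tue     18       5
1    71  Tue     15       5
2    54  Fri     28       2
3     5  Tue     48       5
4    54  Sat     70       4
5    55  Fri     45       2
6    55  Fri     31       2
7    83  Fri     13       2
8    21  Fri     23       2
9    80  Tue     61       5
group by day: sum(miles), min(mins):
     miles  mins
day             
Fri    140    21
Sat     70    54
Tue    142     5
filter rows where mins <= 21:
     miles  mins
day             
Fri    140    21
Tue    142     5
Reading off the mean of column 'miles', we get 141.0.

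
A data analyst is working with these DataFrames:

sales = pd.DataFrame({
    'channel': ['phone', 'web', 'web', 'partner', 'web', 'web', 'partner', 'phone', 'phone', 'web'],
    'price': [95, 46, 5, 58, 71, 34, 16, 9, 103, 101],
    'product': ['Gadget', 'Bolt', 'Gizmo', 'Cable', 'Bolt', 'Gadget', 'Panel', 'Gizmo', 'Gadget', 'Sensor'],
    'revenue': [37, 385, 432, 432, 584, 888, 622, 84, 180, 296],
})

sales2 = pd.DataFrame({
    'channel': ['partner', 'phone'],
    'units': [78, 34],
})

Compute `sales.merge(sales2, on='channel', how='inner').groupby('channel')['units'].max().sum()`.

112

merge on 'channel' (how='inner') → 5 rows:
   channel  price product  revenue  units
0    phone     95  Gadget       37     34
1  partner     58   Cable      432     78
2  partner     16   Panel      622     78
3    phone      9   Gizmo       84     34
4    phone    103  Gadget      180     34
group by channel, max of units:
channel
partner    78
phone      34
Name: units, dtype: int64
Reading off the sum of the resulting series, we get 112.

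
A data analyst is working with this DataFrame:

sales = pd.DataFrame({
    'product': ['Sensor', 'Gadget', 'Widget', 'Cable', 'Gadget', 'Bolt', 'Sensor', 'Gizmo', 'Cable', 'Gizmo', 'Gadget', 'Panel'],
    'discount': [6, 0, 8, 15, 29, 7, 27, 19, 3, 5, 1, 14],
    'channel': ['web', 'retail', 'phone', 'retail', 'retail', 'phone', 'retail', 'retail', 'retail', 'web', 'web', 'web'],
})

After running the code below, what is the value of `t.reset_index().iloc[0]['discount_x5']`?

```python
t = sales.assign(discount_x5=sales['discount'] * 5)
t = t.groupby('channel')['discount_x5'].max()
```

add column discount_x5 = sales['discount'] * 5:
   product  discount channel  discount_x5
0   Sensor         6     web           30
1   Gadget         0  retail            0
2   Widget         8   phone           40
3    Cable        15  retail           75
4   Gadget        29  retail          145
5     Bolt         7   phone           35
6   Sensor        27  retail          135
7    Gizmo        19  retail           95
8    Cable         3  retail           15
9    Gizmo         5     web           25
10  Gadget         1     web            5
11   Panel        14     web           70
group by channel, max of discount_x5:
channel
phone      40
retail    145
web        70
Name: discount_x5, dtype: int64
reset_index():
  channel  discount_x5
0   phone           40
1  retail          145
2     web           70
So iloc[0]['discount_x5'] = 40.

40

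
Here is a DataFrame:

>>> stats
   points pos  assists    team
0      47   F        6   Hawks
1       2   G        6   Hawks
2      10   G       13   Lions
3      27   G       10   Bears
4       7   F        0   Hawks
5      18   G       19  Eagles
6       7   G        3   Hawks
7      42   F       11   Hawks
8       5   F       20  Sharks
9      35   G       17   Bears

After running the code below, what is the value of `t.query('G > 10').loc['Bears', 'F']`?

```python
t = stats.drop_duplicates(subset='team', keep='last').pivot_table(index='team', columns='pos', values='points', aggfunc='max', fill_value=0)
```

0

drop duplicate team (keep=last):
   points pos  assists    team
2      10   G       13   Lions
5      18   G       19  Eagles
7      42   F       11   Hawks
8       5   F       20  Sharks
9      35   G       17   Bears
pivot: rows=team, cols=pos, max(points):
pos      F   G
team          
Bears    0  35
Eagles   0  18
Hawks   42   0
Lions    0  10
Sharks   5   0
filter rows where G > 10:
pos     F   G
team         
Bears   0  35
Eagles  0  18
Hence 0.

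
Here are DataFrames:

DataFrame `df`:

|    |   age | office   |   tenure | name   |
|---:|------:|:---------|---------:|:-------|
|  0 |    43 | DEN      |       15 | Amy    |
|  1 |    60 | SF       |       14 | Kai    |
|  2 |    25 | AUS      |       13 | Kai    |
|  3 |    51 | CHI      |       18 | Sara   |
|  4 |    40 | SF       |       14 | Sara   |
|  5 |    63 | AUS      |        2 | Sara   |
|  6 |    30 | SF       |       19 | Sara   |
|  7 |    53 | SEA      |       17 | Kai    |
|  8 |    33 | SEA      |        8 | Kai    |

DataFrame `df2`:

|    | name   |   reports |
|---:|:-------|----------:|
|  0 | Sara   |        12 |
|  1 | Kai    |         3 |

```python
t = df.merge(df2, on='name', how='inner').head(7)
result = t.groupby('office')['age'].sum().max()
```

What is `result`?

130

merge on 'name' (how='inner') → 8 rows:
   age office  tenure  name  reports
0   60     SF      14   Kai        3
1   25    AUS      13   Kai        3
2   51    CHI      18  Sara       12
3   40     SF      14  Sara       12
4   63    AUS       2  Sara       12
5   30     SF      19  Sara       12
6   53    SEA      17   Kai        3
7   33    SEA       8   Kai        3
take first 7 rows:
   age office  tenure  name  reports
0   60     SF      14   Kai        3
1   25    AUS      13   Kai        3
2   51    CHI      18  Sara       12
3   40     SF      14  Sara       12
4   63    AUS       2  Sara       12
5   30     SF      19  Sara       12
6   53    SEA      17   Kai        3
group by office, sum of age:
office
AUS     88
CHI     51
SEA     53
SF     130
Name: age, dtype: int64
Finally, max of the resulting series = 130.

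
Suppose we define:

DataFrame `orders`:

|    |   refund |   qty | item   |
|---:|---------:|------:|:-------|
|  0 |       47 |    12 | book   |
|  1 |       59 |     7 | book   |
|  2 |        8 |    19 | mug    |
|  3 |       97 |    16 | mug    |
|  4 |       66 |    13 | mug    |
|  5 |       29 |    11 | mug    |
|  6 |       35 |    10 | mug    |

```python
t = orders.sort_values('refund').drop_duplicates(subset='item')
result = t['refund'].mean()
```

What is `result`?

sort by refund:
   refund  qty  item
2       8   19   mug
5      29   11   mug
6      35   10   mug
0      47   12  book
1      59    7  book
4      66   13   mug
3      97   16   mug
drop duplicate item (keep=first):
   refund  qty  item
2       8   19   mug
0      47   12  book
Taking the mean of column 'refund' gives 27.5.

27.5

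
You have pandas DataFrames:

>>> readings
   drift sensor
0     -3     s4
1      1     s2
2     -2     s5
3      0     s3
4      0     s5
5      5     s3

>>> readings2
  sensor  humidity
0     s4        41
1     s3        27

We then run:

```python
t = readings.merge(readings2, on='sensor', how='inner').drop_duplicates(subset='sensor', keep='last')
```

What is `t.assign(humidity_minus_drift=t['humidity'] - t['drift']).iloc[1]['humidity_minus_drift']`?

22

merge on 'sensor' (how='inner') → 3 rows:
   drift sensor  humidity
0     -3     s4        41
1      0     s3        27
2      5     s3        27
drop duplicate sensor (keep=last):
   drift sensor  humidity
0     -3     s4        41
2      5     s3        27
add column humidity_minus_drift = t['humidity'] - t['drift']:
   drift sensor  humidity  humidity_minus_drift
0     -3     s4        41                    44
2      5     s3        27                    22
Taking the value at position 1, column 'humidity_minus_drift' gives 22.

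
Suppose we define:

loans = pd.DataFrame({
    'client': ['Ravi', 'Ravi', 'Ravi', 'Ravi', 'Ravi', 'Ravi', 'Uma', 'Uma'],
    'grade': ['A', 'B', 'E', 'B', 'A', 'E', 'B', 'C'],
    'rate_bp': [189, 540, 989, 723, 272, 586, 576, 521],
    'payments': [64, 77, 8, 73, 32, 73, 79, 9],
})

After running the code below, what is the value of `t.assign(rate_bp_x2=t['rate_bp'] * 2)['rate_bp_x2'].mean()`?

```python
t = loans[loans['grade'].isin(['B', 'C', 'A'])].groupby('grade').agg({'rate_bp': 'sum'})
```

filter rows where grade in ['B', 'C', 'A']:
  client grade  rate_bp  payments
0   Ravi     A      189        64
1   Ravi     B      540        77
3   Ravi     B      723        73
4   Ravi     A      272        32
6    Uma     B      576        79
7    Uma     C      521         9
group by grade, sum of rate_bp:
       rate_bp
grade         
A          461
B         1839
C          521
add column rate_bp_x2 = t['rate_bp'] * 2:
       rate_bp  rate_bp_x2
grade                     
A          461         922
B         1839        3678
C          521        1042
The mean of column 'rate_bp_x2' is 1880.66666667.

1880.66666667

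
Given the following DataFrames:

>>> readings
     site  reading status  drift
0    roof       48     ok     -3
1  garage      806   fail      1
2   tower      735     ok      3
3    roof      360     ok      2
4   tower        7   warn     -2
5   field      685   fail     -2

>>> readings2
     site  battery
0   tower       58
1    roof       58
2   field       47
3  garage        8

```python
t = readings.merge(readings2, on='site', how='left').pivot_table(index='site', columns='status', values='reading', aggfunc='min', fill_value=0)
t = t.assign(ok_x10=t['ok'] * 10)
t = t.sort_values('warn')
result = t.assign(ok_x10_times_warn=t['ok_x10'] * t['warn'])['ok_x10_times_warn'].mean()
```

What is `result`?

merge on 'site' (how='left') → 6 rows:
     site  reading status  drift  battery
0    roof       48     ok     -3       58
1  garage      806   fail      1        8
2   tower      735     ok      3       58
3    roof      360     ok      2       58
4   tower        7   warn     -2       58
5   field      685   fail     -2       47
pivot: rows=site, cols=status, min(reading):
status  fail   ok  warn
site                   
field    685    0     0
garage   806    0     0
roof       0   48     0
tower      0  735     7
add column ok_x10 = t['ok'] * 10:
status  fail   ok  warn  ok_x10
site                           
field    685    0     0       0
garage   806    0     0       0
roof       0   48     0     480
tower      0  735     7    7350
sort by warn:
status  fail   ok  warn  ok_x10
site                           
field    685    0     0       0
garage   806    0     0       0
roof       0   48     0     480
tower      0  735     7    7350
add column ok_x10_times_warn = t['ok_x10'] * t['warn']:
status  fail   ok  warn  ok_x10  ok_x10_times_warn
site                                              
field    685    0     0       0                  0
garage   806    0     0       0                  0
roof       0   48     0     480                  0
tower      0  735     7    7350              51450
mean of column 'ok_x10_times_warn' → 12862.5

12862.5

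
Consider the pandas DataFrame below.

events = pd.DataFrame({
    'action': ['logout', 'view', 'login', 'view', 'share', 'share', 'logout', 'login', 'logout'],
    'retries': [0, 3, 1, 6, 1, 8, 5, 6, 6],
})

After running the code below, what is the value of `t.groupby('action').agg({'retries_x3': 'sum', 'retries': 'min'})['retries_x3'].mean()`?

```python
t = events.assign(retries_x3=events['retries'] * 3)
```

27.0

add column retries_x3 = events['retries'] * 3:
   action  retries  retries_x3
0  logout        0           0
1    view        3           9
2   login        1           3
3    view        6          18
4   share        1           3
5   share        8          24
6  logout        5          15
7   login        6          18
8  logout        6          18
group by action: sum(retries_x3), min(retries):
        retries_x3  retries
action                     
login           21        1
logout          33        0
share           27        1
view            27        3
Taking the mean of column 'retries_x3' gives 27.0.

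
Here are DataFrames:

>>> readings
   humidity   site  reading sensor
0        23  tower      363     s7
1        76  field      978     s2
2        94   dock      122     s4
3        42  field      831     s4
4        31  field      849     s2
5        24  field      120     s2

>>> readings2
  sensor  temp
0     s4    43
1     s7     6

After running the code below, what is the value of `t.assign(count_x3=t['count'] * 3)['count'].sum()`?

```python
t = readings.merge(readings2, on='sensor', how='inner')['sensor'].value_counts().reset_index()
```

3

merge on 'sensor' (how='inner') → 3 rows:
   humidity   site  reading sensor  temp
0        23  tower      363     s7     6
1        94   dock      122     s4    43
2        42  field      831     s4    43
value_counts of sensor:
sensor
s4    2
s7    1
Name: count, dtype: int64
reset_index():
  sensor  count
0     s4      2
1     s7      1
add column count_x3 = t['count'] * 3:
  sensor  count  count_x3
0     s4      2         6
1     s7      1         3
Finally, sum of column 'count' = 3.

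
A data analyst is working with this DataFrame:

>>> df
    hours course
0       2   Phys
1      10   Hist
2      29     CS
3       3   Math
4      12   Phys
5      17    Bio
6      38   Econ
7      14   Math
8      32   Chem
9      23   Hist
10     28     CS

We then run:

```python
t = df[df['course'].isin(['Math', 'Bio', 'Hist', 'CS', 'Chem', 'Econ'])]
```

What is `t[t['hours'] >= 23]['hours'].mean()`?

filter rows where course in ['Math', 'Bio', 'Hist', 'CS', 'Chem', 'Econ']:
    hours course
1      10   Hist
2      29     CS
3       3   Math
5      17    Bio
6      38   Econ
7      14   Math
8      32   Chem
9      23   Hist
10     28     CS
filter rows where hours >= 23:
    hours course
2      29     CS
6      38   Econ
8      32   Chem
9      23   Hist
10     28     CS
Hence 30.0.

30.0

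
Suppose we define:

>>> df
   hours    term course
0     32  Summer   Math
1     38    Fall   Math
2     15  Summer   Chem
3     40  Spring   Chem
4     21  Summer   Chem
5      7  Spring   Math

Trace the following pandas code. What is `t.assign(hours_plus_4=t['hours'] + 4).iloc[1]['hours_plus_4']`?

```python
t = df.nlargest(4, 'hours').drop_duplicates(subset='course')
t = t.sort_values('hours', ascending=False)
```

42

take 4 rows with largest hours:
   hours    term course
3     40  Spring   Chem
1     38    Fall   Math
0     32  Summer   Math
4     21  Summer   Chem
drop duplicate course (keep=first):
   hours    term course
3     40  Spring   Chem
1     38    Fall   Math
sort by hours descending:
   hours    term course
3     40  Spring   Chem
1     38    Fall   Math
add column hours_plus_4 = t['hours'] + 4:
   hours    term course  hours_plus_4
3     40  Spring   Chem            44
1     38    Fall   Math            42
The value at position 1, column 'hours_plus_4' is 42.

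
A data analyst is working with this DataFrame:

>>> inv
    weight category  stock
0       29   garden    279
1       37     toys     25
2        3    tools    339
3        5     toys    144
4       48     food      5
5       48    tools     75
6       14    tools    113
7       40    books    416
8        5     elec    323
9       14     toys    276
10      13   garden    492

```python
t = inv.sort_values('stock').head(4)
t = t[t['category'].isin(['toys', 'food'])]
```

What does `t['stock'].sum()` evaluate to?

30

sort by stock:
    weight category  stock
4       48     food      5
1       37     toys     25
5       48    tools     75
6       14    tools    113
3        5     toys    144
9       14     toys    276
0       29   garden    279
8        5     elec    323
2        3    tools    339
7       40    books    416
10      13   garden    492
take first 4 rows:
   weight category  stock
4      48     food      5
1      37     toys     25
5      48    tools     75
6      14    tools    113
filter rows where category in ['toys', 'food']:
   weight category  stock
4      48     food      5
1      37     toys     25
Then the sum of column 'stock': 30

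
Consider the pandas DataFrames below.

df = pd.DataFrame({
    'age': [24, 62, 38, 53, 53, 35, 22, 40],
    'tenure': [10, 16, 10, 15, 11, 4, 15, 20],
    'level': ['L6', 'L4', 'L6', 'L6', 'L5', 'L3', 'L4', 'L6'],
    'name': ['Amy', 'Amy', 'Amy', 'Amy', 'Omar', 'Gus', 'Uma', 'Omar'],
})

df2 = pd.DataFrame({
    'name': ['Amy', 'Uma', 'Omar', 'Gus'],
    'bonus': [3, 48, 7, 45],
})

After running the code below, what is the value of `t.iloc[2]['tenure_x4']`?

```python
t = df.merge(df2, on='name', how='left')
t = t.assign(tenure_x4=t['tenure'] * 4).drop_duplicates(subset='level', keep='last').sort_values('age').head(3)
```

merge on 'name' (how='left') → 8 rows:
   age  tenure level  name  bonus
0   24      10    L6   Amy      3
1   62      16    L4   Amy      3
2   38      10    L6   Amy      3
3   53      15    L6   Amy      3
4   53      11    L5  Omar      7
5   35       4    L3   Gus     45
6   22      15    L4   Uma     48
7   40      20    L6  Omar      7
add column tenure_x4 = t['tenure'] * 4:
   age  tenure level  name  bonus  tenure_x4
0   24      10    L6   Amy      3         40
1   62      16    L4   Amy      3         64
2   38      10    L6   Amy      3         40
3   53      15    L6   Amy      3         60
4   53      11    L5  Omar      7         44
5   35       4    L3   Gus     45         16
6   22      15    L4   Uma     48         60
7   40      20    L6  Omar      7         80
drop duplicate level (keep=last):
   age  tenure level  name  bonus  tenure_x4
4   53      11    L5  Omar      7         44
5   35       4    L3   Gus     45         16
6   22      15    L4   Uma     48         60
7   40      20    L6  Omar      7         80
sort by age:
   age  tenure level  name  bonus  tenure_x4
6   22      15    L4   Uma     48         60
5   35       4    L3   Gus     45         16
7   40      20    L6  Omar      7         80
4   53      11    L5  Omar      7         44
take first 3 rows:
   age  tenure level  name  bonus  tenure_x4
6   22      15    L4   Uma     48         60
5   35       4    L3   Gus     45         16
7   40      20    L6  Omar      7         80
Hence 80.

80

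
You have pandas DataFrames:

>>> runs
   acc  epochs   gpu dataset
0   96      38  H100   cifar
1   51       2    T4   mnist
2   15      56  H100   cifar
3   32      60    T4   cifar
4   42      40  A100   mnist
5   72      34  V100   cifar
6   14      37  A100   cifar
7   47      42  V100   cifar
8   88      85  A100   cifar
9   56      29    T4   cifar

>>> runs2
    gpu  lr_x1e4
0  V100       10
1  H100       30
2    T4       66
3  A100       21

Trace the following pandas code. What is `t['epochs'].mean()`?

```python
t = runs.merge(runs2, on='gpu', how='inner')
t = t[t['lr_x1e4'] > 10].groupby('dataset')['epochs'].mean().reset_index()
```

35.9166666667

merge on 'gpu' (how='inner') → 10 rows:
   acc  epochs   gpu dataset  lr_x1e4
0   96      38  H100   cifar       30
1   51       2    T4   mnist       66
2   15      56  H100   cifar       30
3   32      60    T4   cifar       66
4   42      40  A100   mnist       21
5   72      34  V100   cifar       10
6   14      37  A100   cifar       21
7   47      42  V100   cifar       10
8   88      85  A100   cifar       21
9   56      29    T4   cifar       66
filter rows where lr_x1e4 > 10:
   acc  epochs   gpu dataset  lr_x1e4
0   96      38  H100   cifar       30
1   51       2    T4   mnist       66
2   15      56  H100   cifar       30
3   32      60    T4   cifar       66
4   42      40  A100   mnist       21
6   14      37  A100   cifar       21
8   88      85  A100   cifar       21
9   56      29    T4   cifar       66
group by dataset, mean of epochs:
dataset
cifar    50.833333
mnist    21.000000
Name: epochs, dtype: float64
reset_index():
  dataset     epochs
0   cifar  50.833333
1   mnist  21.000000
Then the mean of column 'epochs': 35.9166666667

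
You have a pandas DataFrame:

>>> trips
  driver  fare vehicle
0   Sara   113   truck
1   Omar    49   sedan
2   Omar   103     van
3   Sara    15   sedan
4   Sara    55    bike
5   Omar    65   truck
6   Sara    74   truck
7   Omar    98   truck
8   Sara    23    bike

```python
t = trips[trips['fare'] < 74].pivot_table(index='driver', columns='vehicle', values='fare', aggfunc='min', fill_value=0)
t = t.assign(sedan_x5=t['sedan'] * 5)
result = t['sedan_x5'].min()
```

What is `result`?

filter rows where fare < 74:
  driver  fare vehicle
1   Omar    49   sedan
3   Sara    15   sedan
4   Sara    55    bike
5   Omar    65   truck
8   Sara    23    bike
pivot: rows=driver, cols=vehicle, min(fare):
vehicle  bike  sedan  truck
driver                     
Omar        0     49     65
Sara       23     15      0
add column sedan_x5 = t['sedan'] * 5:
vehicle  bike  sedan  truck  sedan_x5
driver                               
Omar        0     49     65       245
Sara       23     15      0        75
The min of column 'sedan_x5' is 75.

75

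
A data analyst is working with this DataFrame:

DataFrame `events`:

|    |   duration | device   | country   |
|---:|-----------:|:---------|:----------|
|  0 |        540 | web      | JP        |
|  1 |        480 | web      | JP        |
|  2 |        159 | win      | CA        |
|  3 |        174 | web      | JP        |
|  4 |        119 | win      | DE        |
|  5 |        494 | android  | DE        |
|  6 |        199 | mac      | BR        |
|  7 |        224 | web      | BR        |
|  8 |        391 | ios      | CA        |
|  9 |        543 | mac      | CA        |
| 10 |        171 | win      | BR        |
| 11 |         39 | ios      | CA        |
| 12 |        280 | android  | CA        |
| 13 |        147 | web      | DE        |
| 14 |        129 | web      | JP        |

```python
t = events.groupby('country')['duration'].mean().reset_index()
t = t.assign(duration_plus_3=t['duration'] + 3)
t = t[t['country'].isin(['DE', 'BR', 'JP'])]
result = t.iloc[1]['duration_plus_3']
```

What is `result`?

256.333333333

group by country, mean of duration:
country
BR    198.000000
CA    282.400000
DE    253.333333
JP    330.750000
Name: duration, dtype: float64
reset_index():
  country    duration
0      BR  198.000000
1      CA  282.400000
2      DE  253.333333
3      JP  330.750000
add column duration_plus_3 = t['duration'] + 3:
  country    duration  duration_plus_3
0      BR  198.000000       201.000000
1      CA  282.400000       285.400000
2      DE  253.333333       256.333333
3      JP  330.750000       333.750000
filter rows where country in ['DE', 'BR', 'JP']:
  country    duration  duration_plus_3
0      BR  198.000000       201.000000
2      DE  253.333333       256.333333
3      JP  330.750000       333.750000
Hence 256.333333333.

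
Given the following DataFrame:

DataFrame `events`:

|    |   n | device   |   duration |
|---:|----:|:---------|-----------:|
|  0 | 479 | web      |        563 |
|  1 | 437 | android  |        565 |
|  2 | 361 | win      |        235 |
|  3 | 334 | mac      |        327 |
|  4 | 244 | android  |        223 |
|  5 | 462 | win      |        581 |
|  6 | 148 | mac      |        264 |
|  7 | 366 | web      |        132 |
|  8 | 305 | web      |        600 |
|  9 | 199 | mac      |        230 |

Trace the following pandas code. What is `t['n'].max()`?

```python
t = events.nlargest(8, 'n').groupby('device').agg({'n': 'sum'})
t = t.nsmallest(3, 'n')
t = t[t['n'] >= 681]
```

823

take 8 rows with largest n:
     n   device  duration
0  479      web       563
5  462      win       581
1  437  android       565
7  366      web       132
2  361      win       235
3  334      mac       327
8  305      web       600
4  244  android       223
group by device, sum of n:
            n
device       
android   681
mac       334
web      1150
win       823
take 3 rows with smallest n:
           n
device      
mac      334
android  681
win      823
filter rows where n >= 681:
           n
device      
android  681
win      823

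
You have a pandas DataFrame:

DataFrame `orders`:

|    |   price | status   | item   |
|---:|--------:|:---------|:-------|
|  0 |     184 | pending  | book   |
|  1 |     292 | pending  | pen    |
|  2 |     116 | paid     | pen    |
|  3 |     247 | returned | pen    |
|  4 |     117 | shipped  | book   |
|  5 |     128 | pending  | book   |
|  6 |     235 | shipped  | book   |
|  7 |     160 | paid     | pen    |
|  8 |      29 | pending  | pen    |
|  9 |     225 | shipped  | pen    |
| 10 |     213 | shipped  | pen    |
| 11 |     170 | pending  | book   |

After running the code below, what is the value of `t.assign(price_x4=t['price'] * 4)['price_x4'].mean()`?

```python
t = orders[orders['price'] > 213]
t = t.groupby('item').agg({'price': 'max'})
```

1054.0

filter rows where price > 213:
   price    status  item
1    292   pending   pen
3    247  returned   pen
6    235   shipped  book
9    225   shipped   pen
group by item, max of price:
      price
item       
book    235
pen     292
add column price_x4 = t['price'] * 4:
      price  price_x4
item                 
book    235       940
pen     292      1168
Taking the mean of column 'price_x4' gives 1054.0.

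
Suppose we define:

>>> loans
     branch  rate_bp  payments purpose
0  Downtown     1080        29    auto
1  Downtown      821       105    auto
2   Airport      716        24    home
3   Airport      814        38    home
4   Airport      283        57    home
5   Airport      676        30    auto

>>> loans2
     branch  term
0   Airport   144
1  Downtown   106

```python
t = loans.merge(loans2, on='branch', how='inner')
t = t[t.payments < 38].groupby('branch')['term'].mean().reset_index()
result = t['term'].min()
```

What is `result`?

106.0

merge on 'branch' (how='inner') → 6 rows:
     branch  rate_bp  payments purpose  term
0  Downtown     1080        29    auto   106
1  Downtown      821       105    auto   106
2   Airport      716        24    home   144
3   Airport      814        38    home   144
4   Airport      283        57    home   144
5   Airport      676        30    auto   144
filter rows where payments < 38:
     branch  rate_bp  payments purpose  term
0  Downtown     1080        29    auto   106
2   Airport      716        24    home   144
5   Airport      676        30    auto   144
group by branch, mean of term:
branch
Airport     144.0
Downtown    106.0
Name: term, dtype: float64
reset_index():
     branch   term
0   Airport  144.0
1  Downtown  106.0
Taking the min of column 'term' gives 106.0.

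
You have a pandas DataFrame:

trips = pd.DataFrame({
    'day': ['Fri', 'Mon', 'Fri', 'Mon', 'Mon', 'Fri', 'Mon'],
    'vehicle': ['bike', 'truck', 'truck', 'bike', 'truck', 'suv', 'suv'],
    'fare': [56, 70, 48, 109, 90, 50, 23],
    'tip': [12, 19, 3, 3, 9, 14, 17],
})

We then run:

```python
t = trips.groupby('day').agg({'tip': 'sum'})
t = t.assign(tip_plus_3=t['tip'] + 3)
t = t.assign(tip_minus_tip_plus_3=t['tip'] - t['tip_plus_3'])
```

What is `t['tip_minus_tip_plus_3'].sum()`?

-6

group by day, sum of tip:
     tip
day     
Fri   29
Mon   48
add column tip_plus_3 = t['tip'] + 3:
     tip  tip_plus_3
day                 
Fri   29          32
Mon   48          51
add column tip_minus_tip_plus_3 = t['tip'] - t['tip_plus_3']:
     tip  tip_plus_3  tip_minus_tip_plus_3
day                                       
Fri   29          32                    -3
Mon   48          51                    -3
So sum() = -6.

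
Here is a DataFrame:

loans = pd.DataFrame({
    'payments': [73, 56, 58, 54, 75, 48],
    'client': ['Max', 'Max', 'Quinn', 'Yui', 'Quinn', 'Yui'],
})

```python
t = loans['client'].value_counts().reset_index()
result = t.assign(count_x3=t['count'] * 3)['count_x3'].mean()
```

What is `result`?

6.0

value_counts of client:
client
Max      2
Quinn    2
Yui      2
Name: count, dtype: int64
reset_index():
  client  count
0    Max      2
1  Quinn      2
2    Yui      2
add column count_x3 = t['count'] * 3:
  client  count  count_x3
0    Max      2         6
1  Quinn      2         6
2    Yui      2         6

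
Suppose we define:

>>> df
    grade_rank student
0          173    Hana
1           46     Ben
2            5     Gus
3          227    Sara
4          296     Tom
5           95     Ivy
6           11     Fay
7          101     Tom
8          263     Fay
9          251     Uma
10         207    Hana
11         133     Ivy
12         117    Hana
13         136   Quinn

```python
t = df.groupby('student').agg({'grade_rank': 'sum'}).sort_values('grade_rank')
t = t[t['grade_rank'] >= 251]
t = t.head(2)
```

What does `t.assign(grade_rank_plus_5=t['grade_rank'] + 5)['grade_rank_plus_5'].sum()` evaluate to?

535

group by student, sum of grade_rank:
         grade_rank
student            
Ben              46
Fay             274
Gus               5
Hana            497
Ivy             228
Quinn           136
Sara            227
Tom             397
Uma             251
sort by grade_rank:
         grade_rank
student            
Gus               5
Ben              46
Quinn           136
Sara            227
Ivy             228
Uma             251
Fay             274
Tom             397
Hana            497
filter rows where grade_rank >= 251:
         grade_rank
student            
Uma             251
Fay             274
Tom             397
Hana            497
take first 2 rows:
         grade_rank
student            
Uma             251
Fay             274
add column grade_rank_plus_5 = t['grade_rank'] + 5:
         grade_rank  grade_rank_plus_5
student                               
Uma             251                256
Fay             274                279
So sum() = 535.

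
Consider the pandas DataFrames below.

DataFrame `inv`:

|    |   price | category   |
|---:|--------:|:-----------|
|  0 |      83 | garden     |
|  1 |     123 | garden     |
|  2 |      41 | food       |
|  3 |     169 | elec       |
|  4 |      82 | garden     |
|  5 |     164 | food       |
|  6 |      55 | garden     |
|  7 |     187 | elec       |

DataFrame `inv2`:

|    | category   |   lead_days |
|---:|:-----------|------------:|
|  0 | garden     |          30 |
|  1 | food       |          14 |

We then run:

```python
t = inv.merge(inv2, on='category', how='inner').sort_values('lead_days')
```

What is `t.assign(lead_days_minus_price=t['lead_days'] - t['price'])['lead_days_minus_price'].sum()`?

merge on 'category' (how='inner') → 6 rows:
   price category  lead_days
0     83   garden         30
1    123   garden         30
2     41     food         14
3     82   garden         30
4    164     food         14
5     55   garden         30
sort by lead_days:
   price category  lead_days
2     41     food         14
4    164     food         14
0     83   garden         30
1    123   garden         30
3     82   garden         30
5     55   garden         30
add column lead_days_minus_price = t['lead_days'] - t['price']:
   price category  lead_days  lead_days_minus_price
2     41     food         14                    -27
4    164     food         14                   -150
0     83   garden         30                    -53
1    123   garden         30                    -93
3     82   garden         30                    -52
5     55   garden         30                    -25
Then the sum of column 'lead_days_minus_price': -400

-400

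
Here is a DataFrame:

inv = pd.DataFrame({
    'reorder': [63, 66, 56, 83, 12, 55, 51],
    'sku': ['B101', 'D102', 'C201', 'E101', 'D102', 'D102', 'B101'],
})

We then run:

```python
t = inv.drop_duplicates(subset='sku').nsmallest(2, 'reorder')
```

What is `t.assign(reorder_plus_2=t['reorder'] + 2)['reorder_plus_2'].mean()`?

61.5

drop duplicate sku (keep=first):
   reorder   sku
0       63  B101
1       66  D102
2       56  C201
3       83  E101
take 2 rows with smallest reorder:
   reorder   sku
2       56  C201
0       63  B101
add column reorder_plus_2 = t['reorder'] + 2:
   reorder   sku  reorder_plus_2
2       56  C201              58
0       63  B101              65
Hence 61.5.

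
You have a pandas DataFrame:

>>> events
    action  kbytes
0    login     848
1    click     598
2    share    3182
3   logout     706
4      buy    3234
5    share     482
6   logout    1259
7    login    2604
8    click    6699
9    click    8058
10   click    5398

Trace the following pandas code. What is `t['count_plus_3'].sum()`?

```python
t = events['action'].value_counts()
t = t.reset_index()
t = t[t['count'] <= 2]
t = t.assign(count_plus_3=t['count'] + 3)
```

19

value_counts of action:
action
click     4
login     2
share     2
logout    2
buy       1
Name: count, dtype: int64
reset_index():
   action  count
0   click      4
1   login      2
2   share      2
3  logout      2
4     buy      1
filter rows where count <= 2:
   action  count
1   login      2
2   share      2
3  logout      2
4     buy      1
add column count_plus_3 = t['count'] + 3:
   action  count  count_plus_3
1   login      2             5
2   share      2             5
3  logout      2             5
4     buy      1             4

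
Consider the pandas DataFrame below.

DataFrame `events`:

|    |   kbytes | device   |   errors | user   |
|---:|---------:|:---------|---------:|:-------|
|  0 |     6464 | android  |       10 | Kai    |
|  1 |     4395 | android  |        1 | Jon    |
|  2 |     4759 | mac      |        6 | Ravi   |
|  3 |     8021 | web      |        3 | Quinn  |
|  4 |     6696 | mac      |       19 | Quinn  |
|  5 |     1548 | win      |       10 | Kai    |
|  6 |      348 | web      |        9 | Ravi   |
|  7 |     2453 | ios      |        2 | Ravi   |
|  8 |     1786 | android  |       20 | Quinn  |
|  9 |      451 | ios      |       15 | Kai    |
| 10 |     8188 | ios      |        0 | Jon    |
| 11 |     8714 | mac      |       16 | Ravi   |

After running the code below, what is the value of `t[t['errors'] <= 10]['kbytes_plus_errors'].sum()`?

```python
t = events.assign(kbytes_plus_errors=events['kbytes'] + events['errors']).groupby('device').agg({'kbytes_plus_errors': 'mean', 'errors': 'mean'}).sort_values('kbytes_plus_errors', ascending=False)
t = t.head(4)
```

add column kbytes_plus_errors = events['kbytes'] + events['errors']:
    kbytes   device  errors   user  kbytes_plus_errors
0     6464  android      10    Kai                6474
1     4395  android       1    Jon                4396
2     4759      mac       6   Ravi                4765
3     8021      web       3  Quinn                8024
4     6696      mac      19  Quinn                6715
5     1548      win      10    Kai                1558
6      348      web       9   Ravi                 357
7     2453      ios       2   Ravi                2455
8     1786  android      20  Quinn                1806
9      451      ios      15    Kai                 466
10    8188      ios       0    Jon                8188
11    8714      mac      16   Ravi                8730
group by device: mean(kbytes_plus_errors), mean(errors):
         kbytes_plus_errors     errors
device                                
android         4225.333333  10.333333
ios             3703.000000   5.666667
mac             6736.666667  13.666667
web             4190.500000   6.000000
win             1558.000000  10.000000
sort by kbytes_plus_errors descending:
         kbytes_plus_errors     errors
device                                
mac             6736.666667  13.666667
android         4225.333333  10.333333
web             4190.500000   6.000000
ios             3703.000000   5.666667
win             1558.000000  10.000000
take first 4 rows:
         kbytes_plus_errors     errors
device                                
mac             6736.666667  13.666667
android         4225.333333  10.333333
web             4190.500000   6.000000
ios             3703.000000   5.666667
filter rows where errors <= 10:
        kbytes_plus_errors    errors
device                              
web                 4190.5  6.000000
ios                 3703.0  5.666667
Reading off the sum of column 'kbytes_plus_errors', we get 7893.5.

7893.5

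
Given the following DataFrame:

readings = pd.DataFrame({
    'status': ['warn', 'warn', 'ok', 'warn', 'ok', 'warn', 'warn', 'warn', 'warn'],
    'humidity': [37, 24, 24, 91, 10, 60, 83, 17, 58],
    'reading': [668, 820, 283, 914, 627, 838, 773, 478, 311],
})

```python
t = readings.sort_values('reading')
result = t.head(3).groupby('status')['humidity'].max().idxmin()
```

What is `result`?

ok

sort by reading:
  status  humidity  reading
2     ok        24      283
8   warn        58      311
7   warn        17      478
4     ok        10      627
0   warn        37      668
6   warn        83      773
1   warn        24      820
5   warn        60      838
3   warn        91      914
take first 3 rows:
  status  humidity  reading
2     ok        24      283
8   warn        58      311
7   warn        17      478
group by status, max of humidity:
status
ok      24
warn    58
Name: humidity, dtype: int64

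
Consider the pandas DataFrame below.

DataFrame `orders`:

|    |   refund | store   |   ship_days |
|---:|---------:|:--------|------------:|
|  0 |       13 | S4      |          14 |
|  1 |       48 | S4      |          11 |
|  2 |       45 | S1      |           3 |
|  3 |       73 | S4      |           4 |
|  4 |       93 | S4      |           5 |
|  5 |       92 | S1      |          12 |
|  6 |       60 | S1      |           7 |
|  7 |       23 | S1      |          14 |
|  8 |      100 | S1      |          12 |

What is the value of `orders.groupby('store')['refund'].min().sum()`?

36

group by store, min of refund:
store
S1    23
S4    13
Name: refund, dtype: int64
Then the sum of the resulting series: 36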